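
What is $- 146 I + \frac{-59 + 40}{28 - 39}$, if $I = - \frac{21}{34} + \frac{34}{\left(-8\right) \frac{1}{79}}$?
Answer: $\frac{18367665}{374} \approx 49111.0$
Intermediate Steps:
$I = - \frac{22873}{68}$ ($I = \left(-21\right) \frac{1}{34} + \frac{34}{\left(-8\right) \frac{1}{79}} = - \frac{21}{34} + \frac{34}{- \frac{8}{79}} = - \frac{21}{34} + 34 \left(- \frac{79}{8}\right) = - \frac{21}{34} - \frac{1343}{4} = - \frac{22873}{68} \approx -336.37$)
$- 146 I + \frac{-59 + 40}{28 - 39} = \left(-146\right) \left(- \frac{22873}{68}\right) + \frac{-59 + 40}{28 - 39} = \frac{1669729}{34} - \frac{19}{-11} = \frac{1669729}{34} - - \frac{19}{11} = \frac{1669729}{34} + \frac{19}{11} = \frac{18367665}{374}$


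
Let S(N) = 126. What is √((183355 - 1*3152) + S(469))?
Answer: √180329 ≈ 424.65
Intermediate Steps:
√((183355 - 1*3152) + S(469)) = √((183355 - 1*3152) + 126) = √((183355 - 3152) + 126) = √(180203 + 126) = √180329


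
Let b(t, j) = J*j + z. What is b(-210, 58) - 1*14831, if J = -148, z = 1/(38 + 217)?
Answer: -5970824/255 ≈ -23415.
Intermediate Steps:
z = 1/255 ≈ 0.0039216
b(t, j) = 1/255 - 148*j (b(t, j) = -148*j + 1/255 = 1/255 - 148*j)
b(-210, 58) - 1*14831 = (1/255 - 148*58) - 1*14831 = (1/255 - 8584) - 14831 = -2188919/255 - 14831 = -5970824/255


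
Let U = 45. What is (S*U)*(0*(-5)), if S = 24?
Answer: 0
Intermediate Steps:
(S*U)*(0*(-5)) = (24*45)*(0*(-5)) = 1080*0 = 0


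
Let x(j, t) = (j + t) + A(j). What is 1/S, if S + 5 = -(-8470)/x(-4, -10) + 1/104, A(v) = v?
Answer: -936/445111 ≈ -0.0021028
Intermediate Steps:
x(j, t) = t + 2*j (x(j, t) = (j + t) + j = t + 2*j)
S = -445111/936 (S = -5 + (-(-8470)/(-10 + 2*(-4)) + 1/104) = -5 + (-(-8470)/(-10 - 8) + 1/104) = -5 + (-(-8470)/(-18) + 1/104) = -5 + (-(-8470)*(-1)/18 + 1/104) = -5 + (-154*55/18 + 1/104) = -5 + (-4235/9 + 1/104) = -5 - 440431/936 = -445111/936 ≈ -475.55)
1/S = 1/(-445111/936) = -936/445111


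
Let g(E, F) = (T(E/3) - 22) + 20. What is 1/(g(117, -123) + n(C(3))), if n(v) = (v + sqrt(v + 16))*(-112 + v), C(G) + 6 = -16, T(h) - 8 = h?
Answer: 2993/9065785 + 134*I*sqrt(6)/9065785 ≈ 0.00033014 + 3.6206e-5*I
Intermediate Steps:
T(h) = 8 + h
C(G) = -22 (C(G) = -6 - 16 = -22)
g(E, F) = 6 + E/3 (g(E, F) = ((8 + E/3) - 22) + 20 = (-14 + E/3) + 20 = 6 + E/3)
n(v) = (-112 + v)*(v + sqrt(16 + v)) (n(v) = (v + sqrt(16 + v))*(-112 + v) = (-112 + v)*(v + sqrt(16 + v)))
1/(g(117, -123) + n(C(3))) = 1/((6 + (1/3)*117) + ((-22)**2 - 112*(-22) - 112*sqrt(16 - 22) - 22*sqrt(16 - 22))) = 1/((6 + 39) + (484 + 2464 - 112*I*sqrt(6) - 22*I*sqrt(6))) = 1/(45 + (484 + 2464 - 112*I*sqrt(6) - 22*I*sqrt(6))) = 1/(45 + (2948 - 134*I*sqrt(6))) = 1/(2993 - 134*I*sqrt(6))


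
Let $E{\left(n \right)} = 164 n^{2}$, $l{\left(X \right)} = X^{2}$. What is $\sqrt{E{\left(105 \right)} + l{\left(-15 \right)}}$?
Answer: $45 \sqrt{893} \approx 1344.7$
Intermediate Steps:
$\sqrt{E{\left(105 \right)} + l{\left(-15 \right)}} = \sqrt{164 \cdot 105^{2} + \left(-15\right)^{2}} = \sqrt{164 \cdot 11025 + 225} = \sqrt{1808100 + 225} = \sqrt{1808325} = 45 \sqrt{893}$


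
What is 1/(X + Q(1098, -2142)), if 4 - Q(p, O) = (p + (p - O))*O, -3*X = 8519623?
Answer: 3/19356377 ≈ 1.5499e-7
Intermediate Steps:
X = -8519623/3 (X = -1/3*8519623 = -8519623/3 ≈ -2.8399e+6)
Q(p, O) = 4 - O*(-O + 2*p) (Q(p, O) = 4 - (p + (p - O))*O = 4 - (-O + 2*p)*O = 4 - O*(-O + 2*p))
1/(X + Q(1098, -2142)) = 1/(-8519623/3 + (4 + (-2142)**2 - 2*(-2142)*1098)) = 1/(-8519623/3 + (4 + 4588164 + 4703832)) = 1/(-8519623/3 + 9292000) = 1/(19356377/3) = 3/19356377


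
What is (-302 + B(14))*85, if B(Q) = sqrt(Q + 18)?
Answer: -25670 + 340*sqrt(2) ≈ -25189.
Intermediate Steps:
B(Q) = sqrt(18 + Q)
(-302 + B(14))*85 = (-302 + sqrt(18 + 14))*85 = (-302 + sqrt(32))*85 = (-302 + 4*sqrt(2))*85 = -25670 + 340*sqrt(2)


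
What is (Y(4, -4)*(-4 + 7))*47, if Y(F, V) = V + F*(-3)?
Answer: -2256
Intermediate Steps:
Y(F, V) = V - 3*F
(Y(4, -4)*(-4 + 7))*47 = ((-4 - 3*4)*(-4 + 7))*47 = ((-4 - 12)*3)*47 = -16*3*47 = -48*47 = -2256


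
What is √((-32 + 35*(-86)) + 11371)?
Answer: √8329 ≈ 91.263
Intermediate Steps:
√((-32 + 35*(-86)) + 11371) = √((-32 - 3010) + 11371) = √(-3042 + 11371) = √8329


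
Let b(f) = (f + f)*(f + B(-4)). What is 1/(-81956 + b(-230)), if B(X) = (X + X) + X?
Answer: 1/29364 ≈ 3.4055e-5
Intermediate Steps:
B(X) = 3*X (B(X) = 2*X + X = 3*X)
b(f) = 2*f*(-12 + f) (b(f) = (f + f)*(f + 3*(-4)) = (2*f)*(f - 12) = (2*f)*(-12 + f) = 2*f*(-12 + f))
1/(-81956 + b(-230)) = 1/(-81956 + 2*(-230)*(-12 - 230)) = 1/(-81956 + 2*(-230)*(-242)) = 1/(-81956 + 111320) = 1/29364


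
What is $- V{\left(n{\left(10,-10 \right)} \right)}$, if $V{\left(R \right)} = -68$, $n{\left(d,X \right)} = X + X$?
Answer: $68$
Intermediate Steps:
$n{\left(d,X \right)} = 2 X$
$- V{\left(n{\left(10,-10 \right)} \right)} = \left(-1\right) \left(-68\right) = 68$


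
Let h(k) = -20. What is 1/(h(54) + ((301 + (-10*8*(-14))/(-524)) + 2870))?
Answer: 131/412501 ≈ 0.00031757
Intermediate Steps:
1/(h(54) + ((301 + (-10*8*(-14))/(-524)) + 2870)) = 1/(-20 + ((301 + (-10*8*(-14))/(-524)) + 2870)) = 1/(-20 + ((301 - 80*(-14)*(-1/524)) + 2870)) = 1/(-20 + ((301 + 1120*(-1/524)) + 2870)) = 1/(-20 + ((301 - 280/131) + 2870)) = 1/(-20 + (39151/131 + 2870)) = 1/(-20 + 415121/131) = 1/(412501/131) = 131/412501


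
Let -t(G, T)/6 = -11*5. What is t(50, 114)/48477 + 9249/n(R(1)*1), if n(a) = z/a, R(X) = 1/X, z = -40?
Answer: -13586381/58760 ≈ -231.22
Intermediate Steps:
n(a) = -40/a
t(G, T) = 330 (t(G, T) = -(-66)*5 = -6*(-55) = 330)
t(50, 114)/48477 + 9249/n(R(1)*1) = 330/48477 + 9249/((-40/1)) = 330*(1/48477) + 9249/((-40/1)) = 10/1469 + 9249/((-40/1)) = 10/1469 + 9249/((-40*1)) = 10/1469 + 9249/(-40) = 10/1469 + 9249*(-1/40) = 10/1469 - 9249/40 = -13586381/58760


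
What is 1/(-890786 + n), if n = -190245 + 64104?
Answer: -1/1016927 ≈ -9.8335e-7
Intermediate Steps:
n = -126141
1/(-890786 + n) = 1/(-890786 - 126141) = 1/(-1016927) = -1/1016927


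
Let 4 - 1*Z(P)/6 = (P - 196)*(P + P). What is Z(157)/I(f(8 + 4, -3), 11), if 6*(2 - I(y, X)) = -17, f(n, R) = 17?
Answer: 441000/29 ≈ 15207.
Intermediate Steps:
I(y, X) = 29/6 (I(y, X) = 2 - ⅙*(-17) = 2 + 17/6 = 29/6)
Z(P) = 24 - 12*P*(-196 + P) (Z(P) = 24 - 6*(P - 196)*(P + P) = 24 - 6*(-196 + P)*2*P = 24 - 12*P*(-196 + P))
Z(157)/I(f(8 + 4, -3), 11) = (24 - 12*157² + 2352*157)/(29/6) = (24 - 12*24649 + 369264)*(6/29) = (24 - 295788 + 369264)*(6/29) = 73500*(6/29) = 441000/29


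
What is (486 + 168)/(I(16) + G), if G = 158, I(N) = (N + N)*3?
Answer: 327/127 ≈ 2.5748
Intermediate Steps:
I(N) = 6*N (I(N) = (2*N)*3 = 6*N)
(486 + 168)/(I(16) + G) = (486 + 168)/(6*16 + 158) = 654/(96 + 158) = 654/254 = 654*(1/254) = 327/127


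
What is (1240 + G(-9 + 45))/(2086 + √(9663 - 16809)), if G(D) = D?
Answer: 1330868/2179271 - 1914*I*√794/2179271 ≈ 0.61069 - 0.024748*I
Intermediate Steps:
(1240 + G(-9 + 45))/(2086 + √(9663 - 16809)) = (1240 + (-9 + 45))/(2086 + √(9663 - 16809)) = (1240 + 36)/(2086 + √(-7146)) = 1276/(2086 + 3*I*√794)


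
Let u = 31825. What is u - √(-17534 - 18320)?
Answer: 31825 - I*√35854 ≈ 31825.0 - 189.35*I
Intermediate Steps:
u - √(-17534 - 18320) = 31825 - √(-17534 - 18320) = 31825 - √(-35854) = 31825 - I*√35854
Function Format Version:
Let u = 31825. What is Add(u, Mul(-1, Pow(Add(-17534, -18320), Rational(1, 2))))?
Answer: Add(31825, Mul(-1, I, Pow(35854, Rational(1, 2)))) ≈ Add(31825., Mul(-189.35, I))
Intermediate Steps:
Add(u, Mul(-1, Pow(Add(-17534, -18320), Rational(1, 2)))) = Add(31825, Mul(-1, Pow(Add(-17534, -18320), Rational(1, 2)))) = Add(31825, Mul(-1, Pow(-35854, Rational(1, 2)))) = Add(31825, Mul(-1, Mul(I, Pow(35854, Rational(1, 2))))) = Add(31825, Mul(-1, I, Pow(35854, Rational(1, 2))))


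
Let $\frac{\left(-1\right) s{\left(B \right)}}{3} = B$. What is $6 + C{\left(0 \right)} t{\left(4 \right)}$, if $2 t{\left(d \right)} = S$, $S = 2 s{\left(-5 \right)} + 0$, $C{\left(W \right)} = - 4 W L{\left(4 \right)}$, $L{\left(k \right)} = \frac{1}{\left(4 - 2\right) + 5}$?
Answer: $6$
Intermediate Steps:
$L{\left(k \right)} = \frac{1}{7}$ ($L{\left(k \right)} = \frac{1}{\left(4 - 2\right) + 5} = \frac{1}{2 + 5} = \frac{1}{7}$)
$s{\left(B \right)} = - 3 B$
$C{\left(W \right)} = - \frac{4 W}{7}$ ($C{\left(W \right)} = - 4 W \frac{1}{7} = - \frac{4 W}{7}$)
$S = 30$ ($S = 2 \left(\left(-3\right) \left(-5\right)\right) + 0 = 2 \cdot 15 + 0 = 30 + 0 = 30$)
$t{\left(d \right)} = 15$ ($t{\left(d \right)} = \frac{1}{2} \cdot 30 = 15$)
$6 + C{\left(0 \right)} t{\left(4 \right)} = 6 + \left(- \frac{4}{7}\right) 0 \cdot 15 = 6 + 0 \cdot 15 = 6 + 0 = 6$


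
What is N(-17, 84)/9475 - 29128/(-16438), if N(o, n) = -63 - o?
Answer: 137615826/77875025 ≈ 1.7671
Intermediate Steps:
N(-17, 84)/9475 - 29128/(-16438) = (-63 - 1*(-17))/9475 - 29128/(-16438) = (-63 + 17)*(1/9475) - 29128*(-1/16438) = -46*1/9475 + 14564/8219 = -46/9475 + 14564/8219 = 137615826/77875025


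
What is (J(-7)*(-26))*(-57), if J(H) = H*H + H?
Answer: 62244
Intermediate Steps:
J(H) = H + H² (J(H) = H² + H = H + H²)
(J(-7)*(-26))*(-57) = (-7*(1 - 7)*(-26))*(-57) = (-7*(-6)*(-26))*(-57) = (42*(-26))*(-57) = -1092*(-57) = 62244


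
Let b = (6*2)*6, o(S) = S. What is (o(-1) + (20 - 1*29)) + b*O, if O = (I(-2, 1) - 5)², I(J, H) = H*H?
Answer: 1142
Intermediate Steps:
I(J, H) = H²
O = 16 (O = (1² - 5)² = (1 - 5)² = (-4)² = 16)
b = 72 (b = 12*6 = 72)
(o(-1) + (20 - 1*29)) + b*O = (-1 + (20 - 1*29)) + 72*16 = (-1 + (20 - 29)) + 1152 = (-1 - 9) + 1152 = -10 + 1152 = 1142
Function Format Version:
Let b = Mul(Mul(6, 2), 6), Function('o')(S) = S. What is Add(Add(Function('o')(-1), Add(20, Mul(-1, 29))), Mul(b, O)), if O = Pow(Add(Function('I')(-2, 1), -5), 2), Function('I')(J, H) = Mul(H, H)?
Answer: 1142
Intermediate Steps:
Function('I')(J, H) = Pow(H, 2)
O = 16 (O = Pow(Add(Pow(1, 2), -5), 2) = Pow(Add(1, -5), 2) = Pow(-4, 2) = 16)
b = 72 (b = Mul(12, 6) = 72)
Add(Add(Function('o')(-1), Add(20, Mul(-1, 29))), Mul(b, O)) = Add(Add(-1, Add(20, Mul(-1, 29))), Mul(72, 16)) = Add(Add(-1, Add(20, -29)), 1152) = Add(Add(-1, -9), 1152) = Add(-10, 1152) = 1142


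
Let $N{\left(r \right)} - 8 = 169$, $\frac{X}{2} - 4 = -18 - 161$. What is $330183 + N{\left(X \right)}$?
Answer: $330360$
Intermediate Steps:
$X = -350$ ($X = 8 + 2 \left(-18 - 161\right) = 8 + 2 \left(-179\right) = 8 - 358 = -350$)
$N{\left(r \right)} = 177$ ($N{\left(r \right)} = 8 + 169 = 177$)
$330183 + N{\left(X \right)} = 330183 + 177 = 330360$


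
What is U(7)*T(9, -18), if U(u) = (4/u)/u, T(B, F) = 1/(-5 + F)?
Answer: -4/1127 ≈ -0.0035492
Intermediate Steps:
U(u) = 4/u²
U(7)*T(9, -18) = (4/7²)/(-5 - 18) = (4*(1/49))/(-23) = (4/49)*(-1/23) = -4/1127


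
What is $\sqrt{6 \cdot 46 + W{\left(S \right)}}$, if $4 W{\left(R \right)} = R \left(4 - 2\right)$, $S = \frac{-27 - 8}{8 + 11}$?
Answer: $\frac{\sqrt{397214}}{38} \approx 16.586$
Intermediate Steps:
$S = - \frac{35}{19} \approx -1.8421$
$W{\left(R \right)} = \frac{R}{2}$ ($W{\left(R \right)} = \frac{R \left(4 - 2\right)}{4} = \frac{R 2}{4} = \frac{2 R}{4} = \frac{R}{2}$)
$\sqrt{6 \cdot 46 + W{\left(S \right)}} = \sqrt{6 \cdot 46 + \frac{1}{2} \left(- \frac{35}{19}\right)} = \sqrt{276 - \frac{35}{38}} = \sqrt{\frac{10453}{38}} = \frac{\sqrt{397214}}{38}$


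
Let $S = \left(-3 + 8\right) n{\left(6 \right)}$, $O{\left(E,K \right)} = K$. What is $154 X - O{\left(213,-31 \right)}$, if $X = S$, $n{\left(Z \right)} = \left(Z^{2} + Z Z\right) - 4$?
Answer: $52391$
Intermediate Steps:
$n{\left(Z \right)} = -4 + 2 Z^{2}$ ($n{\left(Z \right)} = \left(Z^{2} + Z^{2}\right) - 4 = 2 Z^{2} - 4 = -4 + 2 Z^{2}$)
$S = 340$ ($S = \left(-3 + 8\right) \left(-4 + 2 \cdot 6^{2}\right) = 5 \left(-4 + 2 \cdot 36\right) = 5 \left(-4 + 72\right) = 5 \cdot 68 = 340$)
$X = 340$
$154 X - O{\left(213,-31 \right)} = 154 \cdot 340 - -31 = 52360 + 31 = 52391$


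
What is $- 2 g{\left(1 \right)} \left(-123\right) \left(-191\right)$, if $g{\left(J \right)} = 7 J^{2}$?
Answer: $-328902$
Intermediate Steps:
$- 2 g{\left(1 \right)} \left(-123\right) \left(-191\right) = - 2 \cdot 7 \cdot 1^{2} \left(-123\right) \left(-191\right) = - 2 \cdot 7 \cdot 1 \left(-123\right) \left(-191\right) = \left(-2\right) 7 \left(-123\right) \left(-191\right) = \left(-14\right) \left(-123\right) \left(-191\right) = 1722 \left(-191\right) = -328902$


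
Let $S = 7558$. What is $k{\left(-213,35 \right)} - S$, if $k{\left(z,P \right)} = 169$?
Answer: $-7389$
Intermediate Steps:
$k{\left(-213,35 \right)} - S = 169 - 7558 = -7389$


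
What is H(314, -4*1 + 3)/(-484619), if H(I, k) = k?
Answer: 1/484619 ≈ 2.0635e-6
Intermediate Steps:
H(314, -4*1 + 3)/(-484619) = (-4*1 + 3)/(-484619) = (-4 + 3)*(-1/484619) = -1*(-1/484619) = 1/484619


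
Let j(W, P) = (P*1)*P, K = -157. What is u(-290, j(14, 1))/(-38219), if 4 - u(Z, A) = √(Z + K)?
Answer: -4/38219 + I*√447/38219 ≈ -0.00010466 + 0.00055319*I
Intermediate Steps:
j(W, P) = P² (j(W, P) = P*P = P²)
u(Z, A) = 4 - √(-157 + Z) (u(Z, A) = 4 - √(Z - 157) = 4 - √(-157 + Z))
u(-290, j(14, 1))/(-38219) = (4 - √(-157 - 290))/(-38219) = (4 - √(-447))*(-1/38219) = (4 - I*√447)*(-1/38219) = -4/38219 + I*√447/38219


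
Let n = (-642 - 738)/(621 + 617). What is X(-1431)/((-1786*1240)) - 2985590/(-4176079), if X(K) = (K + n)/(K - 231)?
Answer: 2267427891373905653/3171555087761934560 ≈ 0.71493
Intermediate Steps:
n = -690/619 (n = -1380/1238 = -1380*1/1238 = -690/619 ≈ -1.1147)
X(K) = (-690/619 + K)/(-231 + K) (X(K) = (K - 690/619)/(K - 231) = (-690/619 + K)/(-231 + K))
X(-1431)/((-1786*1240)) - 2985590/(-4176079) = ((-690/619 - 1431)/(-231 - 1431))/((-1786*1240)) - 2985590/(-4176079) = (-886479/619/(-1662))/(-2214640) - 2985590*(-1/4176079) = -1/1662*(-886479/619)*(-1/2214640) + 2985590/4176079 = (295493/342926)*(-1/2214640) + 2985590/4176079 = -295493/759457636640 + 2985590/4176079 = 2267427891373905653/3171555087761934560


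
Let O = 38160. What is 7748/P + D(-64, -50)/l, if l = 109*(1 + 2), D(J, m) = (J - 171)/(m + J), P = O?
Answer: 4136077/19757340 ≈ 0.20934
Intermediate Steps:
P = 38160
D(J, m) = (-171 + J)/(J + m)
l = 327 (l = 109*3 = 327)
7748/P + D(-64, -50)/l = 7748/38160 + ((-171 - 64)/(-64 - 50))/327 = 7748*(1/38160) + (-235/(-114))*(1/327) = 1937/9540 - 1/114*(-235)*(1/327) = 1937/9540 + (235/114)*(1/327) = 1937/9540 + 235/37278 = 4136077/19757340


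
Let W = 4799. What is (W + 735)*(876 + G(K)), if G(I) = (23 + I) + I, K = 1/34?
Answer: 84581656/17 ≈ 4.9754e+6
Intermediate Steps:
K = 1/34 ≈ 0.029412
G(I) = 23 + 2*I
(W + 735)*(876 + G(K)) = (4799 + 735)*(876 + (23 + 2*(1/34))) = 5534*(876 + (23 + 1/17)) = 5534*(876 + 392/17) = 5534*(15284/17) = 84581656/17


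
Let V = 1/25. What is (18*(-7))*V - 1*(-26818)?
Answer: 670324/25 ≈ 26813.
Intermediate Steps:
V = 1/25 ≈ 0.040000
(18*(-7))*V - 1*(-26818) = (18*(-7))*(1/25) - 1*(-26818) = -126*1/25 + 26818 = -126/25 + 26818 = 670324/25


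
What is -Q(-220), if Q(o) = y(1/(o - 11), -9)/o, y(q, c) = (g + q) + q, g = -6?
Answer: -347/12705 ≈ -0.027312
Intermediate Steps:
y(q, c) = -6 + 2*q (y(q, c) = (-6 + q) + q = -6 + 2*q)
Q(o) = (-6 + 2/(-11 + o))/o (Q(o) = (-6 + 2/(o - 11))/o = (-6 + 2/(-11 + o))/o)
-Q(-220) = -2*(34 - 3*(-220))/((-220)*(-11 - 220)) = -2*(-1)*(34 + 660)/(220*(-231)) = -2*(-1)*(-1)*694/(220*231) = -1*347/12705 = -347/12705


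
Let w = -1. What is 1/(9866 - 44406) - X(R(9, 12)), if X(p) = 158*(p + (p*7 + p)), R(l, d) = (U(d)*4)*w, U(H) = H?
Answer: 2357562239/34540 ≈ 68256.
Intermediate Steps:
R(l, d) = -4*d (R(l, d) = (d*4)*(-1) = (4*d)*(-1) = -4*d)
X(p) = 1422*p (X(p) = 158*(p + (7*p + p)) = 158*(p + 8*p) = 158*(9*p) = 1422*p)
1/(9866 - 44406) - X(R(9, 12)) = 1/(9866 - 44406) - 1422*(-4*12) = 1/(-34540) - 1422*(-48) = -1/34540 - 1*(-68256) = -1/34540 + 68256 = 2357562239/34540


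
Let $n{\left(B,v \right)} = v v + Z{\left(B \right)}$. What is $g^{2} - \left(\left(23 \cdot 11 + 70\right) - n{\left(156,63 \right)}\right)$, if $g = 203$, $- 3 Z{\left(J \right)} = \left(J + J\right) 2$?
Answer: $44647$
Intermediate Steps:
$Z{\left(J \right)} = - \frac{4 J}{3}$ ($Z{\left(J \right)} = - \frac{\left(J + J\right) 2}{3} = - \frac{2 J 2}{3} = - \frac{4 J}{3}$)
$n{\left(B,v \right)} = v^{2} - \frac{4 B}{3}$ ($n{\left(B,v \right)} = v v - \frac{4 B}{3} = v^{2} - \frac{4 B}{3}$)
$g^{2} - \left(\left(23 \cdot 11 + 70\right) - n{\left(156,63 \right)}\right) = 203^{2} - \left(\left(23 \cdot 11 + 70\right) - \left(63^{2} - 208\right)\right) = 41209 - \left(\left(253 + 70\right) - \left(3969 - 208\right)\right) = 41209 - \left(323 - 3761\right) = 41209 - -3438 = 41209 + 3438 = 44647$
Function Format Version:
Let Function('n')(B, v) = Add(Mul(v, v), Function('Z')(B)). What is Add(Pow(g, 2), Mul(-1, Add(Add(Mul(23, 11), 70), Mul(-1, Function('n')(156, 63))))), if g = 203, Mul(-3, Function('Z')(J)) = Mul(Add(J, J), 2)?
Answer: 44647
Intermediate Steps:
Function('Z')(J) = Mul(Rational(-4, 3), J) (Function('Z')(J) = Mul(Rational(-1, 3), Mul(Add(J, J), 2)) = Mul(Rational(-1, 3), Mul(Mul(2, J), 2)) = Mul(Rational(-1, 3), Mul(4, J)) = Mul(Rational(-4, 3), J))
Function('n')(B, v) = Add(Pow(v, 2), Mul(Rational(-4, 3), B)) (Function('n')(B, v) = Add(Mul(v, v), Mul(Rational(-4, 3), B)) = Add(Pow(v, 2), Mul(Rational(-4, 3), B)))
Add(Pow(g, 2), Mul(-1, Add(Add(Mul(23, 11), 70), Mul(-1, Function('n')(156, 63))))) = Add(Pow(203, 2), Mul(-1, Add(Add(Mul(23, 11), 70), Mul(-1, Add(Pow(63, 2), Mul(Rational(-4, 3), 156)))))) = Add(41209, Mul(-1, Add(Add(253, 70), Mul(-1, Add(3969, -208))))) = Add(41209, Mul(-1, Add(323, Mul(-1, 3761)))) = Add(41209, Mul(-1, Add(323, -3761))) = Add(41209, Mul(-1, -3438)) = Add(41209, 3438) = 44647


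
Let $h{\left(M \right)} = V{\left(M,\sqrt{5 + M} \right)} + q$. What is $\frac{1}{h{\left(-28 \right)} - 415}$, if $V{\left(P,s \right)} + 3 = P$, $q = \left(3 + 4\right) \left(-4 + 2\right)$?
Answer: $- \frac{1}{460} \approx -0.0021739$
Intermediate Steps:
$q = -14$ ($q = 7 \left(-2\right) = -14$)
$V{\left(P,s \right)} = -3 + P$
$h{\left(M \right)} = -17 + M$ ($h{\left(M \right)} = \left(-3 + M\right) - 14 = -17 + M$)
$\frac{1}{h{\left(-28 \right)} - 415} = \frac{1}{\left(-17 - 28\right) - 415} = \frac{1}{-45 - 415} = \frac{1}{-460} = - \frac{1}{460}$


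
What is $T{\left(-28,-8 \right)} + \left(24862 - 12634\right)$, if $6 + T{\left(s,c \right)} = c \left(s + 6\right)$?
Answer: $12398$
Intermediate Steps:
$T{\left(s,c \right)} = -6 + c \left(6 + s\right)$ ($T{\left(s,c \right)} = -6 + c \left(s + 6\right) = -6 + c \left(6 + s\right)$)
$T{\left(-28,-8 \right)} + \left(24862 - 12634\right) = \left(-6 + 6 \left(-8\right) - -224\right) + \left(24862 - 12634\right) = \left(-6 - 48 + 224\right) + \left(24862 - 12634\right) = 170 + 12228 = 12398$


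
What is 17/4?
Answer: 17/4 ≈ 4.2500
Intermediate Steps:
17/4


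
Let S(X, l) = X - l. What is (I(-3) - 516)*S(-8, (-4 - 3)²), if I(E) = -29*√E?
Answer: 29412 + 1653*I*√3 ≈ 29412.0 + 2863.1*I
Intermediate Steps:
(I(-3) - 516)*S(-8, (-4 - 3)²) = (-29*I*√3 - 516)*(-8 - (-4 - 3)²) = (-29*I*√3 - 516)*(-8 - 1*(-7)²) = (-29*I*√3 - 516)*(-8 - 1*49) = (-516 - 29*I*√3)*(-8 - 49) = (-516 - 29*I*√3)*(-57) = 29412 + 1653*I*√3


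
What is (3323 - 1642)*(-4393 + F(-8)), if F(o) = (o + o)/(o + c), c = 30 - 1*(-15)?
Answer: -273258317/37 ≈ -7.3854e+6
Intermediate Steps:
c = 45 (c = 30 + 15 = 45)
F(o) = 2*o/(45 + o) (F(o) = (o + o)/(o + 45) = (2*o)/(45 + o) = 2*o/(45 + o))
(3323 - 1642)*(-4393 + F(-8)) = (3323 - 1642)*(-4393 + 2*(-8)/(45 - 8)) = 1681*(-4393 + 2*(-8)/37) = 1681*(-4393 + 2*(-8)*(1/37)) = 1681*(-4393 - 16/37) = 1681*(-162557/37) = -273258317/37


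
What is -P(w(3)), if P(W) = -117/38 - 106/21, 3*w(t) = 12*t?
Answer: 6485/798 ≈ 8.1266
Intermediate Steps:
w(t) = 4*t (w(t) = (12*t)/3 = 4*t)
P(W) = -6485/798 (P(W) = -117*1/38 - 106*1/21 = -117/38 - 106/21 = -6485/798)
-P(w(3)) = -1*(-6485/798) = 6485/798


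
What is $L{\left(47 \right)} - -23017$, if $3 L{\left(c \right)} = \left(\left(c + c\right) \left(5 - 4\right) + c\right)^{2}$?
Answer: $29644$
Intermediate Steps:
$L{\left(c \right)} = 3 c^{2}$ ($L{\left(c \right)} = \frac{\left(\left(c + c\right) \left(5 - 4\right) + c\right)^{2}}{3} = \frac{\left(2 c 1 + c\right)^{2}}{3} = \frac{\left(2 c + c\right)^{2}}{3} = \frac{\left(3 c\right)^{2}}{3} = \frac{9 c^{2}}{3} = 3 c^{2}$)
$L{\left(47 \right)} - -23017 = 3 \cdot 47^{2} - -23017 = 3 \cdot 2209 + 23017 = 6627 + 23017 = 29644$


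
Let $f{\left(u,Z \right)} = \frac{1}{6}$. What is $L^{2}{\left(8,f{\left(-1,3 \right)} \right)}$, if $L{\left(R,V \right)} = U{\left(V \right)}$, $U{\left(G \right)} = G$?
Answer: $\frac{1}{36} \approx 0.027778$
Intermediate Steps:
$f{\left(u,Z \right)} = \frac{1}{6}$
$L{\left(R,V \right)} = V$
$L^{2}{\left(8,f{\left(-1,3 \right)} \right)} = \left(\frac{1}{6}\right)^{2} = \frac{1}{36}$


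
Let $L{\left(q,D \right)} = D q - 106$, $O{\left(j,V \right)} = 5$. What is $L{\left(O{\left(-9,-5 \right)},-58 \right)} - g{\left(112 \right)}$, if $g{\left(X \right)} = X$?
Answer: $-508$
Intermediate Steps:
$L{\left(q,D \right)} = -106 + D q$
$L{\left(O{\left(-9,-5 \right)},-58 \right)} - g{\left(112 \right)} = \left(-106 - 290\right) - 112 = -396 - 112 = -508$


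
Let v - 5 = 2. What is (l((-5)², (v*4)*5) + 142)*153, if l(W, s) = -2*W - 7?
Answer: 13005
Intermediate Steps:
v = 7 (v = 5 + 2 = 7)
l(W, s) = -7 - 2*W
(l((-5)², (v*4)*5) + 142)*153 = ((-7 - 2*(-5)²) + 142)*153 = ((-7 - 2*25) + 142)*153 = ((-7 - 50) + 142)*153 = (-57 + 142)*153 = 85*153 = 13005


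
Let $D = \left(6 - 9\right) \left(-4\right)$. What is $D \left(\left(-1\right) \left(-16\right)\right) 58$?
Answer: $11136$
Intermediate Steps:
$D = 12$ ($D = \left(6 - 9\right) \left(-4\right) = \left(-3\right) \left(-4\right) = 12$)
$D \left(\left(-1\right) \left(-16\right)\right) 58 = 12 \left(\left(-1\right) \left(-16\right)\right) 58 = 12 \cdot 16 \cdot 58 = 192 \cdot 58 = 11136$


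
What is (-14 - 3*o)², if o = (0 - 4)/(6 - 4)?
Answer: 64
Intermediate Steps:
o = -2 (o = -4/2 = -4*½ = -2)
(-14 - 3*o)² = (-14 - 3*(-2))² = (-14 + 6)² = (-8)² = 64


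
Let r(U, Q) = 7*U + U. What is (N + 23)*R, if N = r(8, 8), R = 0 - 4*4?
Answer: -1392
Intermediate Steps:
R = -16 (R = 0 - 16 = -16)
r(U, Q) = 8*U
N = 64 (N = 8*8 = 64)
(N + 23)*R = (64 + 23)*(-16) = 87*(-16) = -1392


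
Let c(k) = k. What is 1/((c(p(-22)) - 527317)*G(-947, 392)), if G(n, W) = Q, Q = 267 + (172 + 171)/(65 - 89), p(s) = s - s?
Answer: -24/3198177605 ≈ -7.5043e-9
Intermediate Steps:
p(s) = 0
Q = 6065/24 (Q = 267 + 343/(-24) = 267 + 343*(-1/24) = 267 - 343/24 = 6065/24 ≈ 252.71)
G(n, W) = 6065/24
1/((c(p(-22)) - 527317)*G(-947, 392)) = 1/((0 - 527317)*(6065/24)) = (24/6065)/(-527317) = -1/527317*24/6065 = -24/3198177605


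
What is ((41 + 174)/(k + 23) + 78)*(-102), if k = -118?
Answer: -146778/19 ≈ -7725.2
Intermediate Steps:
((41 + 174)/(k + 23) + 78)*(-102) = ((41 + 174)/(-118 + 23) + 78)*(-102) = (215/(-95) + 78)*(-102) = (215*(-1/95) + 78)*(-102) = (-43/19 + 78)*(-102) = (1439/19)*(-102) = -146778/19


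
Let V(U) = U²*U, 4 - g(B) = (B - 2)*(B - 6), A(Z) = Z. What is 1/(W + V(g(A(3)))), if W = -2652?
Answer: -1/2309 ≈ -0.00043309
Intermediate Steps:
g(B) = 4 - (-6 + B)*(-2 + B) (g(B) = 4 - (B - 2)*(B - 6) = 4 - (-2 + B)*(-6 + B) = 4 - (-6 + B)*(-2 + B))
V(U) = U³
1/(W + V(g(A(3)))) = 1/(-2652 + (-8 - 1*3² + 8*3)³) = 1/(-2652 + (-8 - 1*9 + 24)³) = 1/(-2652 + (-8 - 9 + 24)³) = 1/(-2652 + 7³) = 1/(-2652 + 343) = 1/(-2309) = -1/2309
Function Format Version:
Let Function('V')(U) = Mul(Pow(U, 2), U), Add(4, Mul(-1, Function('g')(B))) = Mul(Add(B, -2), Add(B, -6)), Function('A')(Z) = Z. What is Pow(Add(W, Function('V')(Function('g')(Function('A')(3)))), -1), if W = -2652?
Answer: Rational(-1, 2309) ≈ -0.00043309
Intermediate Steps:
Function('g')(B) = Add(4, Mul(-1, Add(-6, B), Add(-2, B))) (Function('g')(B) = Add(4, Mul(-1, Mul(Add(B, -2), Add(B, -6)))) = Add(4, Mul(-1, Mul(Add(-2, B), Add(-6, B)))) = Add(4, Mul(-1, Mul(Add(-6, B), Add(-2, B)))) = Add(4, Mul(-1, Add(-6, B), Add(-2, B))))
Function('V')(U) = Pow(U, 3)
Pow(Add(W, Function('V')(Function('g')(Function('A')(3)))), -1) = Pow(Add(-2652, Pow(Add(-8, Mul(-1, Pow(3, 2)), Mul(8, 3)), 3)), -1) = Pow(Add(-2652, Pow(Add(-8, Mul(-1, 9), 24), 3)), -1) = Pow(Add(-2652, Pow(Add(-8, -9, 24), 3)), -1) = Pow(Add(-2652, Pow(7, 3)), -1) = Pow(Add(-2652, 343), -1) = Pow(-2309, -1) = Rational(-1, 2309)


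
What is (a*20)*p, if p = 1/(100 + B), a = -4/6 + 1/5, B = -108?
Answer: 7/6 ≈ 1.1667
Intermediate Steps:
a = -7/15 (a = -4*1/6 + 1*(1/5) = -2/3 + 1/5 = -7/15 ≈ -0.46667)
p = -1/8 (p = 1/(100 - 108) = 1/(-8) = -1/8 ≈ -0.12500)
(a*20)*p = -7/15*20*(-1/8) = -28/3*(-1/8) = 7/6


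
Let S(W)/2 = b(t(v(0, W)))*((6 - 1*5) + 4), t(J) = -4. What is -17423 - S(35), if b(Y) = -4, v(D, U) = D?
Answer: -17383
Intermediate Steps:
S(W) = -40 (S(W) = 2*(-4*((6 - 1*5) + 4)) = 2*(-4*((6 - 5) + 4)) = 2*(-4*(1 + 4)) = 2*(-4*5) = 2*(-20) = -40)
-17423 - S(35) = -17423 - 1*(-40) = -17423 + 40 = -17383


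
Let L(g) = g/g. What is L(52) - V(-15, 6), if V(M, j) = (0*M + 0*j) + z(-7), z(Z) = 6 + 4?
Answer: -9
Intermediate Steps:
z(Z) = 10
L(g) = 1
V(M, j) = 10 (V(M, j) = (0*M + 0*j) + 10 = (0 + 0) + 10 = 0 + 10 = 10)
L(52) - V(-15, 6) = 1 - 1*10 = 1 - 10 = -9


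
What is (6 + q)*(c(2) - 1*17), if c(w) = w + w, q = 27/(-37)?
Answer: -2535/37 ≈ -68.514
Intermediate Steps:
q = -27/37 (q = 27*(-1/37) = -27/37 ≈ -0.72973)
c(w) = 2*w
(6 + q)*(c(2) - 1*17) = (6 - 27/37)*(2*2 - 1*17) = 195*(4 - 17)/37 = (195/37)*(-13) = -2535/37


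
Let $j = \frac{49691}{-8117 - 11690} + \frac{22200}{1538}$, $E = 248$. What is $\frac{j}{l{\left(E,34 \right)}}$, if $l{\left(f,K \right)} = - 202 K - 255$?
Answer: $- \frac{181645321}{108494565709} \approx -0.0016742$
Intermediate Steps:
$l{\left(f,K \right)} = -255 - 202 K$
$j = \frac{181645321}{15231583}$ ($j = \frac{49691}{-8117 - 11690} + 22200 \cdot \frac{1}{1538} = \frac{49691}{-19807} + \frac{11100}{769} = 49691 \left(- \frac{1}{19807}\right) + \frac{11100}{769} = - \frac{49691}{19807} + \frac{11100}{769} = \frac{181645321}{15231583} \approx 11.926$)
$\frac{j}{l{\left(E,34 \right)}} = \frac{181645321}{15231583 \left(-255 - 6868\right)} = \frac{181645321}{15231583 \left(-7123\right)} = \frac{181645321}{15231583} \left(- \frac{1}{7123}\right) = - \frac{181645321}{108494565709}$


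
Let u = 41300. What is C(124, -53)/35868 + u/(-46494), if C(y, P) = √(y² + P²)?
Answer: -2950/3321 + √18185/35868 ≈ -0.88453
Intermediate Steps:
C(y, P) = √(P² + y²)
C(124, -53)/35868 + u/(-46494) = √((-53)² + 124²)/35868 + 41300/(-46494) = √(2809 + 15376)*(1/35868) + 41300*(-1/46494) = √18185*(1/35868) - 2950/3321 = √18185/35868 - 2950/3321 = -2950/3321 + √18185/35868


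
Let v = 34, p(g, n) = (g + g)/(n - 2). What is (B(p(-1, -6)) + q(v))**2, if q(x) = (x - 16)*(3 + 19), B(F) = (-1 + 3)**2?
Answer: 160000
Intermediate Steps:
p(g, n) = 2*g/(-2 + n) (p(g, n) = (2*g)/(-2 + n) = 2*g/(-2 + n))
B(F) = 4 (B(F) = 2**2 = 4)
q(x) = -352 + 22*x (q(x) = (-16 + x)*22 = -352 + 22*x)
(B(p(-1, -6)) + q(v))**2 = (4 + (-352 + 22*34))**2 = (4 + (-352 + 748))**2 = (4 + 396)**2 = 400**2 = 160000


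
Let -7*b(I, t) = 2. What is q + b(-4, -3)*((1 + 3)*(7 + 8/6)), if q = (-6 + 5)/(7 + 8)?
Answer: -1007/105 ≈ -9.5905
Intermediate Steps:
b(I, t) = -2/7 (b(I, t) = -⅐*2 = -2/7)
q = -1/15 ≈ -0.066667
q + b(-4, -3)*((1 + 3)*(7 + 8/6)) = -1/15 - 2*(1 + 3)*(7 + 8/6)/7 = -1/15 - 8*(7 + 8*(⅙))/7 = -1/15 - 8*(7 + 4/3)/7 = -1/15 - 8*25/(7*3) = -1/15 - 2/7*100/3 = -1/15 - 200/21 = -1007/105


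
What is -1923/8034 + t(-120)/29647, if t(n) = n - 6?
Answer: -19341155/79394666 ≈ -0.24361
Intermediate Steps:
t(n) = -6 + n
-1923/8034 + t(-120)/29647 = -1923/8034 + (-6 - 120)/29647 = -1923*1/8034 - 126*1/29647 = -641/2678 - 126/29647 = -19341155/79394666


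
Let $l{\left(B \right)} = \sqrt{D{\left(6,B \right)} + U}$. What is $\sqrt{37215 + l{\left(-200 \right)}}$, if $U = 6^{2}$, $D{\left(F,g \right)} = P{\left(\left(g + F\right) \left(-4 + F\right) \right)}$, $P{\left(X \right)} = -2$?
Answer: $\sqrt{37215 + \sqrt{34}} \approx 192.93$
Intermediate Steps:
$D{\left(F,g \right)} = -2$
$U = 36$
$l{\left(B \right)} = \sqrt{34}$ ($l{\left(B \right)} = \sqrt{-2 + 36} = \sqrt{34}$)
$\sqrt{37215 + l{\left(-200 \right)}} = \sqrt{37215 + \sqrt{34}}$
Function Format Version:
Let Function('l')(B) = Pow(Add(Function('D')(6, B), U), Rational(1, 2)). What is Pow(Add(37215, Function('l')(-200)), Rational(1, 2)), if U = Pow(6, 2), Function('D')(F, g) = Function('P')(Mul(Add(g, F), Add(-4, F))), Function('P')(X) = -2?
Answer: Pow(Add(37215, Pow(34, Rational(1, 2))), Rational(1, 2)) ≈ 192.93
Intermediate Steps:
Function('D')(F, g) = -2
U = 36
Function('l')(B) = Pow(34, Rational(1, 2)) (Function('l')(B) = Pow(Add(-2, 36), Rational(1, 2)) = Pow(34, Rational(1, 2)))
Pow(Add(37215, Function('l')(-200)), Rational(1, 2)) = Pow(Add(37215, Pow(34, Rational(1, 2))), Rational(1, 2))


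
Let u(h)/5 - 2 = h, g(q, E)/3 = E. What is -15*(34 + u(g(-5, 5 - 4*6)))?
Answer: 3615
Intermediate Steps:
g(q, E) = 3*E
u(h) = 10 + 5*h
-15*(34 + u(g(-5, 5 - 4*6))) = -15*(34 + (10 + 5*(3*(5 - 4*6)))) = -15*(34 + (10 + 5*(3*(5 - 24)))) = -15*(34 + (10 + 5*(3*(-19)))) = -15*(34 + (10 + 5*(-57))) = -15*(34 + (10 - 285)) = -15*(34 - 275) = -15*(-241) = 3615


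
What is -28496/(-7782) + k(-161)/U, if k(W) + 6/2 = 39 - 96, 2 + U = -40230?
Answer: 143364749/39135678 ≈ 3.6633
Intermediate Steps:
U = -40232 (U = -2 - 40230 = -40232)
k(W) = -60 (k(W) = -3 + (39 - 96) = -3 - 57 = -60)
-28496/(-7782) + k(-161)/U = -28496/(-7782) - 60/(-40232) = -28496*(-1/7782) - 60*(-1/40232) = 14248/3891 + 15/10058 = 143364749/39135678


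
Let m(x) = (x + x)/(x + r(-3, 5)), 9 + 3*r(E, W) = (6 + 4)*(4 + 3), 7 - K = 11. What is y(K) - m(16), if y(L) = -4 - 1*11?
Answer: -1731/109 ≈ -15.881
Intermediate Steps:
K = -4 (K = 7 - 1*11 = 7 - 11 = -4)
y(L) = -15 (y(L) = -4 - 11 = -15)
r(E, W) = 61/3 (r(E, W) = -3 + ((6 + 4)*(4 + 3))/3 = -3 + (10*7)/3 = -3 + (⅓)*70 = -3 + 70/3 = 61/3)
m(x) = 2*x/(61/3 + x) (m(x) = (x + x)/(x + 61/3) = (2*x)/(61/3 + x) = 2*x/(61/3 + x))
y(K) - m(16) = -15 - 6*16/(61 + 3*16) = -15 - 6*16/(61 + 48) = -15 - 6*16/109 = -15 - 1*96/109 = -15 - 96/109 = -1731/109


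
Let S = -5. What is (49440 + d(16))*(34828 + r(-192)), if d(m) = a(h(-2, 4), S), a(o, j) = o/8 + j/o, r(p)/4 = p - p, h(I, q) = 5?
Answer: 3443766519/2 ≈ 1.7219e+9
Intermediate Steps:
r(p) = 0 (r(p) = 4*(p - p) = 4*0 = 0)
a(o, j) = o/8 + j/o (a(o, j) = o*(⅛) + j/o = o/8 + j/o)
d(m) = -3/8 (d(m) = (⅛)*5 - 5/5 = 5/8 - 5*⅕ = 5/8 - 1 = -3/8)
(49440 + d(16))*(34828 + r(-192)) = (49440 - 3/8)*(34828 + 0) = (395517/8)*34828 = 3443766519/2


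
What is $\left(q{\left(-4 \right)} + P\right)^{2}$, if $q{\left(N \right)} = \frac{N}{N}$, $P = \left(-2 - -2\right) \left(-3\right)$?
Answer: $1$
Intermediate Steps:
$P = 0$ ($P = \left(-2 + 2\right) \left(-3\right) = 0 \left(-3\right) = 0$)
$q{\left(N \right)} = 1$
$\left(q{\left(-4 \right)} + P\right)^{2} = \left(1 + 0\right)^{2} = 1^{2} = 1$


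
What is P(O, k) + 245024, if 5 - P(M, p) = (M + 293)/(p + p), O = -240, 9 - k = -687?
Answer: 341080315/1392 ≈ 2.4503e+5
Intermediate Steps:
k = 696 (k = 9 - 1*(-687) = 9 + 687 = 696)
P(M, p) = 5 - (293 + M)/(2*p) (P(M, p) = 5 - (M + 293)/(p + p) = 5 - (293 + M)/(2*p))
P(O, k) + 245024 = (½)*(-293 - 1*(-240) + 10*696)/696 + 245024 = (½)*(1/696)*(-293 + 240 + 6960) + 245024 = (½)*(1/696)*6907 + 245024 = 6907/1392 + 245024 = 341080315/1392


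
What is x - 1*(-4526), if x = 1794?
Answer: 6320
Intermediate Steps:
x - 1*(-4526) = 1794 - 1*(-4526) = 1794 + 4526 = 6320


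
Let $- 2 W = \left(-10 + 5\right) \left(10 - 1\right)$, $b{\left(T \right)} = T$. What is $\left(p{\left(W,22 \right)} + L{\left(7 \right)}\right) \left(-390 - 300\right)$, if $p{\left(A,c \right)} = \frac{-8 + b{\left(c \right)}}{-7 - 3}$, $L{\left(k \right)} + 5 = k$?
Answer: $-414$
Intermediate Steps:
$L{\left(k \right)} = -5 + k$
$W = \frac{45}{2}$ ($W = - \frac{\left(-10 + 5\right) \left(10 - 1\right)}{2} = - \frac{\left(-5\right) 9}{2} = \left(- \frac{1}{2}\right) \left(-45\right) = \frac{45}{2} \approx 22.5$)
$p{\left(A,c \right)} = \frac{4}{5} - \frac{c}{10}$ ($p{\left(A,c \right)} = \frac{-8 + c}{-7 - 3} = \frac{-8 + c}{-10} = \left(-8 + c\right) \left(- \frac{1}{10}\right) = \frac{4}{5} - \frac{c}{10}$)
$\left(p{\left(W,22 \right)} + L{\left(7 \right)}\right) \left(-390 - 300\right) = \left(\left(\frac{4}{5} - \frac{11}{5}\right) + \left(-5 + 7\right)\right) \left(-390 - 300\right) = \left(\left(\frac{4}{5} - \frac{11}{5}\right) + 2\right) \left(-690\right) = \left(- \frac{7}{5} + 2\right) \left(-690\right) = \frac{3}{5} \left(-690\right) = -414$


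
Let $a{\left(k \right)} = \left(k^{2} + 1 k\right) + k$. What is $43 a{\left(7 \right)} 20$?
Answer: $54180$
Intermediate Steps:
$a{\left(k \right)} = k^{2} + 2 k$ ($a{\left(k \right)} = \left(k^{2} + k\right) + k = \left(k + k^{2}\right) + k = k^{2} + 2 k$)
$43 a{\left(7 \right)} 20 = 43 \cdot 7 \left(2 + 7\right) 20 = 43 \cdot 7 \cdot 9 \cdot 20 = 43 \cdot 63 \cdot 20 = 2709 \cdot 20 = 54180$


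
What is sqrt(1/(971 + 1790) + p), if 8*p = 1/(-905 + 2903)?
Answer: sqrt(5744798895)/3677652 ≈ 0.020609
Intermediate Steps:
p = 1/15984 (p = 1/(8*(-905 + 2903)) = (1/8)/1998 = (1/8)*(1/1998) = 1/15984 ≈ 6.2563e-5)
sqrt(1/(971 + 1790) + p) = sqrt(1/(971 + 1790) + 1/15984) = sqrt(1/2761 + 1/15984) = sqrt(18745/44131824) = sqrt(5744798895)/3677652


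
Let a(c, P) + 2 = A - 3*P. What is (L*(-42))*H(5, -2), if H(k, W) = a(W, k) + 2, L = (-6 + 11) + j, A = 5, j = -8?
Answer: -1260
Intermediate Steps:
L = -3 (L = (-6 + 11) - 8 = 5 - 8 = -3)
a(c, P) = 3 - 3*P (a(c, P) = -2 + (5 - 3*P) = 3 - 3*P)
H(k, W) = 5 - 3*k (H(k, W) = (3 - 3*k) + 2 = 5 - 3*k)
(L*(-42))*H(5, -2) = (-3*(-42))*(5 - 3*5) = 126*(5 - 15) = 126*(-10) = -1260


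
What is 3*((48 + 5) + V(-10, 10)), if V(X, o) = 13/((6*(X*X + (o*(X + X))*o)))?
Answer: 604187/3800 ≈ 159.00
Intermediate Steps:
V(X, o) = 13/(6*X² + 12*X*o²) (V(X, o) = 13/((6*(X² + (o*(2*X))*o))) = 13/((6*(X² + (2*X*o)*o))) = 13/((6*(X² + 2*X*o²))) = 13/(6*X² + 12*X*o²))
3*((48 + 5) + V(-10, 10)) = 3*((48 + 5) + (13/6)/(-10*(-10 + 2*10²))) = 3*(53 + (13/6)*(-⅒)/(-10 + 2*100)) = 3*(53 + (13/6)*(-⅒)/(-10 + 200)) = 3*(53 + (13/6)*(-⅒)/190) = 3*(53 + (13/6)*(-⅒)*(1/190)) = 3*(53 - 13/11400) = 3*(604187/11400) = 604187/3800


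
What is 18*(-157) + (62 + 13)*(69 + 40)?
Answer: 5349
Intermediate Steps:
18*(-157) + (62 + 13)*(69 + 40) = -2826 + 75*109 = -2826 + 8175 = 5349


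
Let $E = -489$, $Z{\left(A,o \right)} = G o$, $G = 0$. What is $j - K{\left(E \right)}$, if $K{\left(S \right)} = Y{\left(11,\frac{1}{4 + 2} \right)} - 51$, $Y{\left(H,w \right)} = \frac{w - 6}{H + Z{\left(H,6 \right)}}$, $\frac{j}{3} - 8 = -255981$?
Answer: $- \frac{50679253}{66} \approx -7.6787 \cdot 10^{5}$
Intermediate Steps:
$j = -767919$ ($j = 24 + 3 \left(-255981\right) = 24 - 767943 = -767919$)
$Z{\left(A,o \right)} = 0$ ($Z{\left(A,o \right)} = 0 o = 0$)
$Y{\left(H,w \right)} = \frac{-6 + w}{H}$ ($Y{\left(H,w \right)} = \frac{w - 6}{H + 0} = \frac{-6 + w}{H}$)
$K{\left(S \right)} = - \frac{3401}{66}$ ($K{\left(S \right)} = \frac{-6 + \frac{1}{4 + 2}}{11} - 51 = \frac{-6 + \frac{1}{6}}{11} - 51 = \frac{1}{11} \left(- \frac{35}{6}\right) - 51 = - \frac{35}{66} - 51 = - \frac{3401}{66}$)
$j - K{\left(E \right)} = -767919 - - \frac{3401}{66} = -767919 + \frac{3401}{66} = - \frac{50679253}{66}$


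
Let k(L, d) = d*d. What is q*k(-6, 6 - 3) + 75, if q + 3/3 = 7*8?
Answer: 570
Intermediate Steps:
q = 55 (q = -1 + 7*8 = -1 + 56 = 55)
k(L, d) = d**2
q*k(-6, 6 - 3) + 75 = 55*(6 - 3)**2 + 75 = 55*3**2 + 75 = 55*9 + 75 = 495 + 75 = 570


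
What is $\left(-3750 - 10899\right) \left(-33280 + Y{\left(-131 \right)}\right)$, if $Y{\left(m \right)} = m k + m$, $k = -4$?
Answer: $481761663$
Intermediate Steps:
$Y{\left(m \right)} = - 3 m$ ($Y{\left(m \right)} = m \left(-4\right) + m = - 4 m + m = - 3 m$)
$\left(-3750 - 10899\right) \left(-33280 + Y{\left(-131 \right)}\right) = \left(-3750 - 10899\right) \left(-33280 - -393\right) = - 14649 \left(-33280 + 393\right) = \left(-14649\right) \left(-32887\right) = 481761663$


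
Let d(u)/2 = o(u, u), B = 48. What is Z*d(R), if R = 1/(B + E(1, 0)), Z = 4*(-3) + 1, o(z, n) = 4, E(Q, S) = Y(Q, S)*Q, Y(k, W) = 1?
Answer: -88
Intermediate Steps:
E(Q, S) = Q (E(Q, S) = 1*Q = Q)
Z = -11 (Z = -12 + 1 = -11)
R = 1/49 (R = 1/(48 + 1) = 1/49 ≈ 0.020408)
d(u) = 8 (d(u) = 2*4 = 8)
Z*d(R) = -11*8 = -88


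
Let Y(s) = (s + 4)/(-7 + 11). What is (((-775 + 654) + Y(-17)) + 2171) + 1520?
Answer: 14267/4 ≈ 3566.8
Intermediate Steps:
Y(s) = 1 + s/4 (Y(s) = (4 + s)/4 = (4 + s)*(1/4) = 1 + s/4)
(((-775 + 654) + Y(-17)) + 2171) + 1520 = (((-775 + 654) + (1 + (1/4)*(-17))) + 2171) + 1520 = ((-121 + (1 - 17/4)) + 2171) + 1520 = ((-121 - 13/4) + 2171) + 1520 = (-497/4 + 2171) + 1520 = 8187/4 + 1520 = 14267/4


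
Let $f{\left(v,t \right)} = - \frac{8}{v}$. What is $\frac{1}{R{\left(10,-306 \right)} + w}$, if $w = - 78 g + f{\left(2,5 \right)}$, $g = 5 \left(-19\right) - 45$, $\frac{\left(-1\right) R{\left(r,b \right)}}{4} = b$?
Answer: $\frac{1}{12140} \approx 8.2372 \cdot 10^{-5}$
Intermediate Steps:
$R{\left(r,b \right)} = - 4 b$
$g = -140$ ($g = -95 - 45 = -140$)
$w = 10916$ ($w = \left(-78\right) \left(-140\right) - \frac{8}{2} = 10920 - 4 = 10916$)
$\frac{1}{R{\left(10,-306 \right)} + w} = \frac{1}{\left(-4\right) \left(-306\right) + 10916} = \frac{1}{1224 + 10916} = \frac{1}{12140}$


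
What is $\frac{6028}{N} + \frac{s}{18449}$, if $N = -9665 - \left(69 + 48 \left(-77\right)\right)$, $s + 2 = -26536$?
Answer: $- \frac{135723508}{55697531} \approx -2.4368$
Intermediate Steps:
$s = -26538$ ($s = -2 - 26536 = -26538$)
$N = -6038$ ($N = -9665 - \left(69 - 3696\right) = -9665 - -3627 = -9665 + 3627 = -6038$)
$\frac{6028}{N} + \frac{s}{18449} = \frac{6028}{-6038} - \frac{26538}{18449} = 6028 \left(- \frac{1}{6038}\right) - \frac{26538}{18449} = - \frac{3014}{3019} - \frac{26538}{18449} = - \frac{135723508}{55697531}$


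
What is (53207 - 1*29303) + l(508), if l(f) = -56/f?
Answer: 3035794/127 ≈ 23904.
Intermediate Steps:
(53207 - 1*29303) + l(508) = (53207 - 1*29303) - 56/508 = (53207 - 29303) - 56*1/508 = 23904 - 14/127 = 3035794/127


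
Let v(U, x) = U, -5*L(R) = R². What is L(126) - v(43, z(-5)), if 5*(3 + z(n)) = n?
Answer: -16091/5 ≈ -3218.2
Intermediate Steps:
z(n) = -3 + n/5
L(R) = -R²/5
L(126) - v(43, z(-5)) = -⅕*126² - 1*43 = -⅕*15876 - 43 = -15876/5 - 43 = -16091/5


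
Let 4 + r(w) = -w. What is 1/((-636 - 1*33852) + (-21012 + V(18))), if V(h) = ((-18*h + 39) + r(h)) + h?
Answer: -1/55789 ≈ -1.7925e-5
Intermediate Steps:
r(w) = -4 - w
V(h) = 35 - 18*h (V(h) = ((-18*h + 39) + (-4 - h)) + h = ((39 - 18*h) + (-4 - h)) + h = (35 - 19*h) + h = 35 - 18*h)
1/((-636 - 1*33852) + (-21012 + V(18))) = 1/((-636 - 1*33852) + (-21012 + (35 - 18*18))) = 1/((-636 - 33852) + (-21012 + (35 - 324))) = 1/(-34488 + (-21012 - 289)) = 1/(-34488 - 21301) = 1/(-55789) = -1/55789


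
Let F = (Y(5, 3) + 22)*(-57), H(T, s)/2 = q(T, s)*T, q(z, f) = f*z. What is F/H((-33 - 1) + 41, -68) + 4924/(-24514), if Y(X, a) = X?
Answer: 20645/686392 ≈ 0.030078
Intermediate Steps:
H(T, s) = 2*s*T² (H(T, s) = 2*((s*T)*T) = 2*((T*s)*T) = 2*(s*T²) = 2*s*T²)
F = -1539 (F = (5 + 22)*(-57) = 27*(-57) = -1539)
F/H((-33 - 1) + 41, -68) + 4924/(-24514) = -1539*(-1/(136*((-33 - 1) + 41)²)) + 4924/(-24514) = -1539*(-1/(136*(-34 + 41)²)) + 4924*(-1/24514) = -1539/(2*(-68)*7²) - 2462/12257 = -1539/(2*(-68)*49) - 2462/12257 = -1539/(-6664) - 2462/12257 = -1539*(-1/6664) - 2462/12257 = 1539/6664 - 2462/12257 = 20645/686392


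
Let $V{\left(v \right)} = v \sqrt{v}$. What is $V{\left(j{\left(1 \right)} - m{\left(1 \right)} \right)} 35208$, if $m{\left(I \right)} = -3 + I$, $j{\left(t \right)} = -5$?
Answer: $- 105624 i \sqrt{3} \approx - 1.8295 \cdot 10^{5} i$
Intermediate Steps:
$V{\left(v \right)} = v^{\frac{3}{2}}$
$V{\left(j{\left(1 \right)} - m{\left(1 \right)} \right)} 35208 = \left(-5 - \left(-3 + 1\right)\right)^{\frac{3}{2}} \cdot 35208 = \left(-5 - -2\right)^{\frac{3}{2}} \cdot 35208 = \left(-5 + 2\right)^{\frac{3}{2}} \cdot 35208 = \left(-3\right)^{\frac{3}{2}} \cdot 35208 = - 3 i \sqrt{3} \cdot 35208 = - 105624 i \sqrt{3}$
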